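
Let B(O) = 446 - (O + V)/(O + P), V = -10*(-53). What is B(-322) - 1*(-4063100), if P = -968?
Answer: 2620987274/645 ≈ 4.0635e+6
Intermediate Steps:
V = 530
B(O) = 446 - (530 + O)/(-968 + O) (B(O) = 446 - (O + 530)/(O - 968) = 446 - (530 + O)/(-968 + O))
B(-322) - 1*(-4063100) = (-432258 + 445*(-322))/(-968 - 322) - 1*(-4063100) = (-432258 - 143290)/(-1290) + 4063100 = -1/1290*(-575548) + 4063100 = 287774/645 + 4063100 = 2620987274/645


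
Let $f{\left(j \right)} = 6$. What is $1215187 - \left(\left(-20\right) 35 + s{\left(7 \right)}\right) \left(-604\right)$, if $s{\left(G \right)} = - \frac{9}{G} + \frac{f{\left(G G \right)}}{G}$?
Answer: $\frac{5544897}{7} \approx 7.9213 \cdot 10^{5}$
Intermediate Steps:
$s{\left(G \right)} = - \frac{3}{G}$ ($s{\left(G \right)} = - \frac{9}{G} + \frac{6}{G} = - \frac{3}{G}$)
$1215187 - \left(\left(-20\right) 35 + s{\left(7 \right)}\right) \left(-604\right) = 1215187 - \left(\left(-20\right) 35 - \frac{3}{7}\right) \left(-604\right) = 1215187 - \left(-700 - \frac{3}{7}\right) \left(-604\right) = 1215187 - \left(- \frac{4903}{7}\right) \left(-604\right) = 1215187 - \frac{2961412}{7} = \frac{5544897}{7}$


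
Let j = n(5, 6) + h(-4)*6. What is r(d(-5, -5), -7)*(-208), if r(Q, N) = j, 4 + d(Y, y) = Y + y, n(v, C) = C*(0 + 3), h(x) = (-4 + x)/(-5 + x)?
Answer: -14560/3 ≈ -4853.3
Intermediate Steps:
h(x) = (-4 + x)/(-5 + x)
n(v, C) = 3*C (n(v, C) = C*3 = 3*C)
d(Y, y) = -4 + Y + y (d(Y, y) = -4 + (Y + y) = -4 + Y + y)
j = 70/3 (j = 3*6 + ((-4 - 4)/(-5 - 4))*6 = 18 + (-8/(-9))*6 = 18 - ⅑*(-8)*6 = 18 + (8/9)*6 = 18 + 16/3 = 70/3 ≈ 23.333)
r(Q, N) = 70/3
r(d(-5, -5), -7)*(-208) = (70/3)*(-208) = -14560/3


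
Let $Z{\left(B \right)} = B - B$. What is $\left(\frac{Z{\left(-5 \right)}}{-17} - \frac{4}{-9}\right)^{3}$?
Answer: $\frac{64}{729} \approx 0.087791$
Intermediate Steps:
$Z{\left(B \right)} = 0$
$\left(\frac{Z{\left(-5 \right)}}{-17} - \frac{4}{-9}\right)^{3} = \left(\frac{0}{-17} - \frac{4}{-9}\right)^{3} = \left(0 \left(- \frac{1}{17}\right) - - \frac{4}{9}\right)^{3} = \left(0 + \frac{4}{9}\right)^{3} = \left(\frac{4}{9}\right)^{3} = \frac{64}{729}$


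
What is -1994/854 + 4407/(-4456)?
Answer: -6324421/1902712 ≈ -3.3239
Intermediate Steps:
-1994/854 + 4407/(-4456) = -1994*1/854 + 4407*(-1/4456) = -997/427 - 4407/4456 = -6324421/1902712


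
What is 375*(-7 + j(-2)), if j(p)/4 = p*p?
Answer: 3375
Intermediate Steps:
j(p) = 4*p² (j(p) = 4*(p*p) = 4*p²)
375*(-7 + j(-2)) = 375*(-7 + 4*(-2)²) = 375*(-7 + 4*4) = 375*(-7 + 16) = 375*9 = 3375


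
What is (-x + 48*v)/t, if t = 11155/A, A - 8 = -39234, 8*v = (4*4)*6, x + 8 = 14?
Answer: -4471764/2231 ≈ -2004.4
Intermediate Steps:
x = 6 (x = -8 + 14 = 6)
v = 12 (v = ((4*4)*6)/8 = (16*6)/8 = (1/8)*96 = 12)
A = -39226 (A = 8 - 39234 = -39226)
t = -11155/39226 (t = 11155/(-39226) = 11155*(-1/39226) = -11155/39226 ≈ -0.28438)
(-x + 48*v)/t = (-1*6 + 48*12)/(-11155/39226) = (-6 + 576)*(-39226/11155) = 570*(-39226/11155) = -4471764/2231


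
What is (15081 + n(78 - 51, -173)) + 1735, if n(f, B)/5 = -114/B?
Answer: 2909738/173 ≈ 16819.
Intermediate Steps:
n(f, B) = -570/B (n(f, B) = 5*(-114/B) = -570/B)
(15081 + n(78 - 51, -173)) + 1735 = (15081 - 570/(-173)) + 1735 = (15081 - 570*(-1/173)) + 1735 = (15081 + 570/173) + 1735 = 2609583/173 + 1735 = 2909738/173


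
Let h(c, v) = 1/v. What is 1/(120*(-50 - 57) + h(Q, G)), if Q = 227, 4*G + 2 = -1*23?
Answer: -25/321004 ≈ -7.7881e-5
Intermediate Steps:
G = -25/4 (G = -½ + (-1*23)/4 = -½ + (¼)*(-23) = -½ - 23/4 = -25/4 ≈ -6.2500)
1/(120*(-50 - 57) + h(Q, G)) = 1/(120*(-50 - 57) + 1/(-25/4)) = 1/(120*(-107) - 4/25) = 1/(-12840 - 4/25) = 1/(-321004/25) = -25/321004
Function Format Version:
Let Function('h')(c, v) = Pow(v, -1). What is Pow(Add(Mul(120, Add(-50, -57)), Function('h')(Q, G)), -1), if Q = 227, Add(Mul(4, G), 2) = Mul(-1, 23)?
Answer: Rational(-25, 321004) ≈ -7.7881e-5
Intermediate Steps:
G = Rational(-25, 4) (G = Add(Rational(-1, 2), Mul(Rational(1, 4), Mul(-1, 23))) = Add(Rational(-1, 2), Mul(Rational(1, 4), -23)) = Add(Rational(-1, 2), Rational(-23, 4)) = Rational(-25, 4) ≈ -6.2500)
Pow(Add(Mul(120, Add(-50, -57)), Function('h')(Q, G)), -1) = Pow(Add(Mul(120, Add(-50, -57)), Pow(Rational(-25, 4), -1)), -1) = Pow(Add(Mul(120, -107), Rational(-4, 25)), -1) = Pow(Add(-12840, Rational(-4, 25)), -1) = Pow(Rational(-321004, 25), -1) = Rational(-25, 321004)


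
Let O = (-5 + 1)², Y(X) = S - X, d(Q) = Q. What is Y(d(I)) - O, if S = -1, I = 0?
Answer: -17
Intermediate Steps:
Y(X) = -1 - X
O = 16 (O = (-4)² = 16)
Y(d(I)) - O = (-1 - 1*0) - 1*16 = (-1 + 0) - 16 = -1 - 16 = -17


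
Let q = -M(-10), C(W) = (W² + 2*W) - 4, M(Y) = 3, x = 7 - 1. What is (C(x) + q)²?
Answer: 1681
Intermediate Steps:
x = 6
C(W) = -4 + W² + 2*W
q = -3 (q = -1*3 = -3)
(C(x) + q)² = ((-4 + 6² + 2*6) - 3)² = ((-4 + 36 + 12) - 3)² = (44 - 3)² = 41² = 1681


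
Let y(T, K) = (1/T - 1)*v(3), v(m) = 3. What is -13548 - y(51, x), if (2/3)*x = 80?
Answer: -230266/17 ≈ -13545.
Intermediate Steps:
x = 120 (x = (3/2)*80 = 120)
y(T, K) = -3 + 3/T (y(T, K) = (1/T - 1)*3 = (-1 + 1/T)*3 = -3 + 3/T)
-13548 - y(51, x) = -13548 - (-3 + 3/51) = -13548 - (-3 + 3*(1/51)) = -13548 - (-3 + 1/17) = -13548 - 1*(-50/17) = -13548 + 50/17 = -230266/17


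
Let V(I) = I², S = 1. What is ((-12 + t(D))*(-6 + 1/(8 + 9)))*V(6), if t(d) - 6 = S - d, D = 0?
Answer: 18180/17 ≈ 1069.4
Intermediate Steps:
t(d) = 7 - d (t(d) = 6 + (1 - d) = 7 - d)
((-12 + t(D))*(-6 + 1/(8 + 9)))*V(6) = ((-12 + (7 - 1*0))*(-6 + 1/(8 + 9)))*6² = ((-12 + (7 + 0))*(-6 + 1/17))*36 = ((-12 + 7)*(-6 + 1/17))*36 = -5*(-101/17)*36 = (505/17)*36 = 18180/17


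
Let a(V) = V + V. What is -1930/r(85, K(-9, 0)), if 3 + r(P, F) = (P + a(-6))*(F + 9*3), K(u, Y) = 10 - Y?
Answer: -965/1349 ≈ -0.71534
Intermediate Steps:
a(V) = 2*V
r(P, F) = -3 + (-12 + P)*(27 + F) (r(P, F) = -3 + (P + 2*(-6))*(F + 9*3) = -3 + (P - 12)*(F + 27) = -3 + (-12 + P)*(27 + F))
-1930/r(85, K(-9, 0)) = -1930/(-327 - 12*(10 - 1*0) + 27*85 + (10 - 1*0)*85) = -1930/(-327 - 12*(10 + 0) + 2295 + (10 + 0)*85) = -1930/(-327 - 12*10 + 2295 + 10*85) = -1930/(-327 - 120 + 2295 + 850) = -1930/2698 = -1930*1/2698 = -965/1349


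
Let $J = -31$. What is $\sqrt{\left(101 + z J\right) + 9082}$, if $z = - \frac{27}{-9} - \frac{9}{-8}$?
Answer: $\frac{3 \sqrt{16098}}{4} \approx 95.158$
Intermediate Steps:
$z = \frac{33}{8}$ ($z = \left(-27\right) \left(- \frac{1}{9}\right) - - \frac{9}{8} = 3 + \frac{9}{8} = \frac{33}{8} \approx 4.125$)
$\sqrt{\left(101 + z J\right) + 9082} = \sqrt{\left(101 + \frac{33}{8} \left(-31\right)\right) + 9082} = \sqrt{\left(101 - \frac{1023}{8}\right) + 9082} = \sqrt{- \frac{215}{8} + 9082} = \sqrt{\frac{72441}{8}} = \frac{3 \sqrt{16098}}{4}$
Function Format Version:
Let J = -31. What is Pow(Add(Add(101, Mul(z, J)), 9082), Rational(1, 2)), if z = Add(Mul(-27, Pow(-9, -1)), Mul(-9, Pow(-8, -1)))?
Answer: Mul(Rational(3, 4), Pow(16098, Rational(1, 2))) ≈ 95.158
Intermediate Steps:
z = Rational(33, 8) (z = Add(Mul(-27, Rational(-1, 9)), Mul(-9, Rational(-1, 8))) = Add(3, Rational(9, 8)) = Rational(33, 8) ≈ 4.1250)
Pow(Add(Add(101, Mul(z, J)), 9082), Rational(1, 2)) = Pow(Add(Add(101, Mul(Rational(33, 8), -31)), 9082), Rational(1, 2)) = Pow(Add(Add(101, Rational(-1023, 8)), 9082), Rational(1, 2)) = Pow(Add(Rational(-215, 8), 9082), Rational(1, 2)) = Pow(Rational(72441, 8), Rational(1, 2)) = Mul(Rational(3, 4), Pow(16098, Rational(1, 2)))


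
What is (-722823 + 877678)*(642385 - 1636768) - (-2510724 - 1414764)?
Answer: -153981253977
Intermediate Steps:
(-722823 + 877678)*(642385 - 1636768) - (-2510724 - 1414764) = 154855*(-994383) - 1*(-3925488) = -153985179465 + 3925488 = -153981253977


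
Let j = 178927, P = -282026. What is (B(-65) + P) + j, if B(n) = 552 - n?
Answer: -102482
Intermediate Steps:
(B(-65) + P) + j = ((552 - 1*(-65)) - 282026) + 178927 = ((552 + 65) - 282026) + 178927 = (617 - 282026) + 178927 = -281409 + 178927 = -102482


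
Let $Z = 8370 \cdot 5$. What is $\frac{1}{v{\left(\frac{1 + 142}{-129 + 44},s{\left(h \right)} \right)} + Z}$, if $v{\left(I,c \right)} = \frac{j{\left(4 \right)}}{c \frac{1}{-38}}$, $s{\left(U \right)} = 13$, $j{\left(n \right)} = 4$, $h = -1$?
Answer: $\frac{13}{543898} \approx 2.3902 \cdot 10^{-5}$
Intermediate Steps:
$v{\left(I,c \right)} = - \frac{152}{c}$ ($v{\left(I,c \right)} = \frac{1}{c \frac{1}{-38}} \cdot 4 = \frac{1}{c \left(- \frac{1}{38}\right)} 4 = \frac{1}{\left(- \frac{1}{38}\right) c} 4 = - \frac{38}{c} 4 = - \frac{152}{c}$)
$Z = 41850$
$\frac{1}{v{\left(\frac{1 + 142}{-129 + 44},s{\left(h \right)} \right)} + Z} = \frac{1}{- \frac{152}{13} + 41850} = \frac{1}{\frac{543898}{13}} = \frac{13}{543898}$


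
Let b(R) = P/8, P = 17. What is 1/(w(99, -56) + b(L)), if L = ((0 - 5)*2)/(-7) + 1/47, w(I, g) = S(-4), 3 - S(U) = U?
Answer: 8/73 ≈ 0.10959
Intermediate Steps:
S(U) = 3 - U
w(I, g) = 7 (w(I, g) = 3 - 1*(-4) = 3 + 4 = 7)
L = 477/329 (L = -5*2*(-1/7) + 1*(1/47) = -10*(-1/7) + 1/47 = 10/7 + 1/47 = 477/329 ≈ 1.4498)
b(R) = 17/8
1/(w(99, -56) + b(L)) = 1/(7 + 17/8) = 1/(73/8) = 8/73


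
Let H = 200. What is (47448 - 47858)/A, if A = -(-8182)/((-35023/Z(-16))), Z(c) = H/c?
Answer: -2871886/20455 ≈ -140.40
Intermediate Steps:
Z(c) = 200/c
A = 102275/35023 (A = -(-8182)/((-35023/(200/(-16)))) = -(-8182)/((-35023/(200*(-1/16)))) = -(-8182)/((-35023/(-25/2))) = -(-8182)/((-35023*(-2/25))) = -(-8182)/70046/25 = -(-8182)*25/70046 = -1*(-102275/35023) = 102275/35023 ≈ 2.9202)
(47448 - 47858)/A = (47448 - 47858)/(102275/35023) = -410*35023/102275 = -2871886/20455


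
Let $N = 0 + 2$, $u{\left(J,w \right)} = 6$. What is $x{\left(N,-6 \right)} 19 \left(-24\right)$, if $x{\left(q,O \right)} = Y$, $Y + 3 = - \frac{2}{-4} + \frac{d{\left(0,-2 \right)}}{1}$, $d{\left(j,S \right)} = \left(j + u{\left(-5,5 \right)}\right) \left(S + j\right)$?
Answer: $6612$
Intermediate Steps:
$N = 2$
$d{\left(j,S \right)} = \left(6 + j\right) \left(S + j\right)$ ($d{\left(j,S \right)} = \left(j + 6\right) \left(S + j\right) = \left(6 + j\right) \left(S + j\right)$)
$Y = - \frac{29}{2}$ ($Y = -3 + \left(- \frac{2}{-4} + \frac{0^{2} + 6 \left(-2\right) + 6 \cdot 0 - 0}{1}\right) = -3 + \left(\left(-2\right) \left(- \frac{1}{4}\right) + \left(0 - 12 + 0 + 0\right) 1\right) = -3 + \left(\frac{1}{2} - 12\right) = -3 - \frac{23}{2} = - \frac{29}{2} \approx -14.5$)
$x{\left(q,O \right)} = - \frac{29}{2}$
$x{\left(N,-6 \right)} 19 \left(-24\right) = \left(- \frac{29}{2}\right) 19 \left(-24\right) = \left(- \frac{551}{2}\right) \left(-24\right) = 6612$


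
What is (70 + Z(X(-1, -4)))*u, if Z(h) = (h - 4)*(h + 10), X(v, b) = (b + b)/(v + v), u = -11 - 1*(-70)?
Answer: 4130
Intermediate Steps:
u = 59 (u = -11 + 70 = 59)
X(v, b) = b/v (X(v, b) = (2*b)/((2*v)) = (2*b)*(1/(2*v)) = b/v)
Z(h) = (-4 + h)*(10 + h)
(70 + Z(X(-1, -4)))*u = (70 + (-40 + (-4/(-1))**2 + 6*(-4/(-1))))*59 = (70 + (-40 + (-4*(-1))**2 + 6*(-4*(-1))))*59 = (70 + (-40 + 4**2 + 6*4))*59 = (70 + (-40 + 16 + 24))*59 = (70 + 0)*59 = 70*59 = 4130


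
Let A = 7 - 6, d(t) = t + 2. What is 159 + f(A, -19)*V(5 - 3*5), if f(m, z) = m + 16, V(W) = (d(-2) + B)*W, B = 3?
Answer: -351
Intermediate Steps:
d(t) = 2 + t
V(W) = 3*W (V(W) = ((2 - 2) + 3)*W = (0 + 3)*W = 3*W)
A = 1
f(m, z) = 16 + m
159 + f(A, -19)*V(5 - 3*5) = 159 + (16 + 1)*(3*(5 - 3*5)) = 159 + 17*(3*(5 - 15)) = 159 + 17*(3*(-10)) = 159 + 17*(-30) = 159 - 510 = -351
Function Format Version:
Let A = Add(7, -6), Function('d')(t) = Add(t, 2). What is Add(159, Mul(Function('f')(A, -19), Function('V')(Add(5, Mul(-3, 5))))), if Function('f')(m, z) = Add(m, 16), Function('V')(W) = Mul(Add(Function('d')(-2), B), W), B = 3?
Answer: -351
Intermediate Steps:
Function('d')(t) = Add(2, t)
Function('V')(W) = Mul(3, W) (Function('V')(W) = Mul(Add(Add(2, -2), 3), W) = Mul(Add(0, 3), W) = Mul(3, W))
A = 1
Function('f')(m, z) = Add(16, m)
Add(159, Mul(Function('f')(A, -19), Function('V')(Add(5, Mul(-3, 5))))) = Add(159, Mul(Add(16, 1), Mul(3, Add(5, Mul(-3, 5))))) = Add(159, Mul(17, Mul(3, Add(5, -15)))) = Add(159, Mul(17, Mul(3, -10))) = Add(159, Mul(17, -30)) = Add(159, -510) = -351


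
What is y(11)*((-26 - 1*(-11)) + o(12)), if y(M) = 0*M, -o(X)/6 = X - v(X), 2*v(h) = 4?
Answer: 0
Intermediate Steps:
v(h) = 2 (v(h) = (½)*4 = 2)
o(X) = 12 - 6*X (o(X) = -6*(X - 1*2) = -6*(X - 2) = -6*(-2 + X) = 12 - 6*X)
y(M) = 0
y(11)*((-26 - 1*(-11)) + o(12)) = 0*((-26 - 1*(-11)) + (12 - 6*12)) = 0*((-26 + 11) + (12 - 72)) = 0*(-15 - 60) = 0*(-75) = 0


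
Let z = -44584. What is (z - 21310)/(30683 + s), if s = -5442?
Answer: -65894/25241 ≈ -2.6106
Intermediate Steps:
(z - 21310)/(30683 + s) = (-44584 - 21310)/(30683 - 5442) = -65894/25241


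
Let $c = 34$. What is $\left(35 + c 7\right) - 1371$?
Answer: $-1098$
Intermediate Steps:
$\left(35 + c 7\right) - 1371 = \left(35 + 34 \cdot 7\right) - 1371 = \left(35 + 238\right) - 1371 = 273 - 1371 = -1098$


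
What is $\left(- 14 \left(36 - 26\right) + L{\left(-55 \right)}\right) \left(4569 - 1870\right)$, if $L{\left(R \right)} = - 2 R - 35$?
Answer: $-175435$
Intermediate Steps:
$L{\left(R \right)} = -35 - 2 R$
$\left(- 14 \left(36 - 26\right) + L{\left(-55 \right)}\right) \left(4569 - 1870\right) = \left(- 14 \left(36 - 26\right) - -75\right) \left(4569 - 1870\right) = \left(\left(-14\right) 10 + \left(-35 + 110\right)\right) 2699 = \left(-140 + 75\right) 2699 = \left(-65\right) 2699 = -175435$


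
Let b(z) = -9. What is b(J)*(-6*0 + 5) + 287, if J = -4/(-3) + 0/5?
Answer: 242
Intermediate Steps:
J = 4/3 (J = -4*(-⅓) + 0*(⅕) = 4/3 + 0 = 4/3 ≈ 1.3333)
b(J)*(-6*0 + 5) + 287 = -9*(-6*0 + 5) + 287 = -9*(0 + 5) + 287 = -9*5 + 287 = -45 + 287 = 242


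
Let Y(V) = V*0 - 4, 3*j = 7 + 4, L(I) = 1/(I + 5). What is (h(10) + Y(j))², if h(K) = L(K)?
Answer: 3481/225 ≈ 15.471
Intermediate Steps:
L(I) = 1/(5 + I)
h(K) = 1/(5 + K)
j = 11/3 (j = (7 + 4)/3 = (⅓)*11 = 11/3 ≈ 3.6667)
Y(V) = -4 (Y(V) = 0 - 4 = -4)
(h(10) + Y(j))² = (1/(5 + 10) - 4)² = (1/15 - 4)² = (-59/15)² = 3481/225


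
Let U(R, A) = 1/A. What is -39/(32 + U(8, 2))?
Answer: -6/5 ≈ -1.2000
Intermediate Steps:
-39/(32 + U(8, 2)) = -39/(32 + 1/2) = -39/65/2 = -39*2/65 = -6/5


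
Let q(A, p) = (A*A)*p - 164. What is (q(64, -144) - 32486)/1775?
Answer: -622474/1775 ≈ -350.69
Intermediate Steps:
q(A, p) = -164 + p*A² (q(A, p) = A²*p - 164 = p*A² - 164 = -164 + p*A²)
(q(64, -144) - 32486)/1775 = ((-164 - 144*64²) - 32486)/1775 = ((-164 - 144*4096) - 32486)*(1/1775) = ((-164 - 589824) - 32486)*(1/1775) = (-589988 - 32486)*(1/1775) = -622474*1/1775 = -622474/1775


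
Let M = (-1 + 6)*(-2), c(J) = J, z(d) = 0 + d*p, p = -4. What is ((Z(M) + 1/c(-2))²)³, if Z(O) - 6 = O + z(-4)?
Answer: 148035889/64 ≈ 2.3131e+6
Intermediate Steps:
z(d) = -4*d (z(d) = 0 + d*(-4) = 0 - 4*d = -4*d)
M = -10 (M = 5*(-2) = -10)
Z(O) = 22 + O (Z(O) = 6 + (O - 4*(-4)) = 6 + (O + 16) = 6 + (16 + O) = 22 + O)
((Z(M) + 1/c(-2))²)³ = (((22 - 10) + 1/(-2))²)³ = ((12 - ½)²)³ = ((23/2)²)³ = (529/4)³ = 148035889/64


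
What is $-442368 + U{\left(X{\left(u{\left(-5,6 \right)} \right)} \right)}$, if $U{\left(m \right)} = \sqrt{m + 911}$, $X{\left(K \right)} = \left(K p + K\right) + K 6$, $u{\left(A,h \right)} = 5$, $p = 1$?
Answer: $-442368 + \sqrt{951} \approx -4.4234 \cdot 10^{5}$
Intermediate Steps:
$X{\left(K \right)} = 8 K$ ($X{\left(K \right)} = \left(K 1 + K\right) + K 6 = \left(K + K\right) + 6 K = 2 K + 6 K = 8 K$)
$U{\left(m \right)} = \sqrt{911 + m}$
$-442368 + U{\left(X{\left(u{\left(-5,6 \right)} \right)} \right)} = -442368 + \sqrt{911 + 8 \cdot 5} = -442368 + \sqrt{911 + 40} = -442368 + \sqrt{951}$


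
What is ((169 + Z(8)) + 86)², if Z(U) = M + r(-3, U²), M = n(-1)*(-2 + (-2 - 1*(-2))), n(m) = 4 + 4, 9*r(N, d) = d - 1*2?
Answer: 4897369/81 ≈ 60461.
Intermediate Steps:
r(N, d) = -2/9 + d/9 (r(N, d) = (d - 1*2)/9 = (d - 2)/9 = (-2 + d)/9 = -2/9 + d/9)
n(m) = 8
M = -16 (M = 8*(-2 + (-2 - 1*(-2))) = 8*(-2 + (-2 + 2)) = 8*(-2 + 0) = 8*(-2) = -16)
Z(U) = -146/9 + U²/9 (Z(U) = -16 + (-2/9 + U²/9) = -146/9 + U²/9)
((169 + Z(8)) + 86)² = ((169 + (-146/9 + (⅑)*8²)) + 86)² = ((169 + (-146/9 + (⅑)*64)) + 86)² = ((169 + (-146/9 + 64/9)) + 86)² = ((169 - 82/9) + 86)² = (1439/9 + 86)² = (2213/9)² = 4897369/81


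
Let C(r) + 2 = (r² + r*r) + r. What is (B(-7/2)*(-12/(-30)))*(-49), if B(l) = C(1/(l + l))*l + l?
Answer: -378/5 ≈ -75.600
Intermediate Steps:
C(r) = -2 + r + 2*r² (C(r) = -2 + ((r² + r*r) + r) = -2 + ((r² + r²) + r) = -2 + (2*r² + r) = -2 + (r + 2*r²) = -2 + r + 2*r²)
B(l) = l + l*(-2 + 1/(2*l) + 1/(2*l²)) (B(l) = (-2 + 1/(l + l) + 2*(1/(l + l))²)*l + l = (-2 + 1/(2*l) + 2*(1/(2*l))²)*l + l = (-2 + 1/(2*l) + 2*(1/(4*l²)))*l + l = (-2 + 1/(2*l) + 1/(2*l²))*l + l = l*(-2 + 1/(2*l) + 1/(2*l²)) + l = l + l*(-2 + 1/(2*l) + 1/(2*l²)))
(B(-7/2)*(-12/(-30)))*(-49) = ((½ + 1/(2*((-7/2))) - (-7)/2)*(-12/(-30)))*(-49) = ((½ + 1/(2*((-7*½))) - (-7)/2)*(-12*(-1/30)))*(-49) = ((½ + 1/(2*(-7/2)) - 1*(-7/2))*(⅖))*(-49) = ((½ + (½)*(-2/7) + 7/2)*(⅖))*(-49) = ((½ - ⅐ + 7/2)*(⅖))*(-49) = ((27/7)*(⅖))*(-49) = (54/35)*(-49) = -378/5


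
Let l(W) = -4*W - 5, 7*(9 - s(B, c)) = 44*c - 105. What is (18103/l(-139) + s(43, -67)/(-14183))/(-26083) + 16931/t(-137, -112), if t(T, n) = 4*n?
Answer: -3451233265702137/91317761534272 ≈ -37.794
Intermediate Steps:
s(B, c) = 24 - 44*c/7 (s(B, c) = 9 - (44*c - 105)/7 = 9 - (-105 + 44*c)/7 = 9 + (15 - 44*c/7) = 24 - 44*c/7)
l(W) = -5 - 4*W
(18103/l(-139) + s(43, -67)/(-14183))/(-26083) + 16931/t(-137, -112) = (18103/(-5 - 4*(-139)) + (24 - 44/7*(-67))/(-14183))/(-26083) + 16931/((4*(-112))) = (18103/(-5 + 556) + (24 + 2948/7)*(-1/14183))*(-1/26083) + 16931/(-448) = (18103/551 + (3116/7)*(-1/14183))*(-1/26083) + 16931*(-1/448) = (18103*(1/551) - 3116/99281)*(-1/26083) - 16931/448 = (18103/551 - 3116/99281)*(-1/26083) - 16931/448 = (1795567027/54703831)*(-1/26083) - 16931/448 = -1795567027/1426840023973 - 16931/448 = -3451233265702137/91317761534272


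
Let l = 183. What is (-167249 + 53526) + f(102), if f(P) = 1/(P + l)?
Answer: -32411054/285 ≈ -1.1372e+5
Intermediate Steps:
f(P) = 1/(183 + P) (f(P) = 1/(P + 183) = 1/(183 + P))
(-167249 + 53526) + f(102) = (-167249 + 53526) + 1/(183 + 102) = -113723 + 1/285 = -32411054/285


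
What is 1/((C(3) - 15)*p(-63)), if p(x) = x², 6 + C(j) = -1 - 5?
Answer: -1/107163 ≈ -9.3316e-6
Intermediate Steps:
C(j) = -12 (C(j) = -6 + (-1 - 5) = -6 - 6 = -12)
1/((C(3) - 15)*p(-63)) = 1/((-12 - 15)*((-63)²)) = 1/(-27*3969) = -1/27*1/3969 = -1/107163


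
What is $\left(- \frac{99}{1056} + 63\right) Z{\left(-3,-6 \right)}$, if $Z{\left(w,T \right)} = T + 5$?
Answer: $- \frac{2013}{32} \approx -62.906$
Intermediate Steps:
$Z{\left(w,T \right)} = 5 + T$
$\left(- \frac{99}{1056} + 63\right) Z{\left(-3,-6 \right)} = \left(- \frac{99}{1056} + 63\right) \left(5 - 6\right) = \left(- \frac{99}{1056} + 63\right) \left(-1\right) = \left(\left(-1\right) \frac{3}{32} + 63\right) \left(-1\right) = \left(- \frac{3}{32} + 63\right) \left(-1\right) = \frac{2013}{32} \left(-1\right) = - \frac{2013}{32}$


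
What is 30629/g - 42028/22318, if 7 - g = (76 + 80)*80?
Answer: -603896633/139186207 ≈ -4.3388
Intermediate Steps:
g = -12473 (g = 7 - (76 + 80)*80 = 7 - 156*80 = 7 - 1*12480 = 7 - 12480 = -12473)
30629/g - 42028/22318 = 30629/(-12473) - 42028/22318 = 30629*(-1/12473) - 42028*1/22318 = -30629/12473 - 21014/11159 = -603896633/139186207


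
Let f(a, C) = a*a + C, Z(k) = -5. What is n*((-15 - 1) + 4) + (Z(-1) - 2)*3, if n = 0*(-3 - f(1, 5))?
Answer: -21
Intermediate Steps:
f(a, C) = C + a² (f(a, C) = a² + C = C + a²)
n = 0 (n = 0*(-3 - (5 + 1²)) = 0*(-3 - (5 + 1)) = 0*(-3 - 1*6) = 0*(-3 - 6) = 0*(-9) = 0)
n*((-15 - 1) + 4) + (Z(-1) - 2)*3 = 0*((-15 - 1) + 4) + (-5 - 2)*3 = 0*(-16 + 4) - 7*3 = 0*(-12) - 21 = 0 - 21 = -21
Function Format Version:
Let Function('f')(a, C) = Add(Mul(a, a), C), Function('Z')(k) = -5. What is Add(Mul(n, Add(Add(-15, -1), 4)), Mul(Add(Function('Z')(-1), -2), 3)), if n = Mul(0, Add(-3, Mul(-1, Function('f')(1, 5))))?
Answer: -21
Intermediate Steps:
Function('f')(a, C) = Add(C, Pow(a, 2)) (Function('f')(a, C) = Add(Pow(a, 2), C) = Add(C, Pow(a, 2)))
n = 0 (n = Mul(0, Add(-3, Mul(-1, Add(5, Pow(1, 2))))) = Mul(0, Add(-3, Mul(-1, Add(5, 1)))) = Mul(0, Add(-3, Mul(-1, 6))) = Mul(0, Add(-3, -6)) = Mul(0, -9) = 0)
Add(Mul(n, Add(Add(-15, -1), 4)), Mul(Add(Function('Z')(-1), -2), 3)) = Add(Mul(0, Add(Add(-15, -1), 4)), Mul(Add(-5, -2), 3)) = Add(Mul(0, Add(-16, 4)), Mul(-7, 3)) = Add(Mul(0, -12), -21) = Add(0, -21) = -21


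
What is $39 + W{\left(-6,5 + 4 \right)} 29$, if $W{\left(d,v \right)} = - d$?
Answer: $213$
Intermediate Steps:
$39 + W{\left(-6,5 + 4 \right)} 29 = 39 + \left(-1\right) \left(-6\right) 29 = 39 + 6 \cdot 29 = 39 + 174 = 213$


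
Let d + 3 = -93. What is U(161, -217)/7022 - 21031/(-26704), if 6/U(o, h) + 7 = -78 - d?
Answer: 812318363/1031335184 ≈ 0.78764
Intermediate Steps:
d = -96 (d = -3 - 93 = -96)
U(o, h) = 6/11 (U(o, h) = 6/(-7 + (-78 - 1*(-96))) = 6/(-7 + (-78 + 96)) = 6/(-7 + 18) = 6/11)
U(161, -217)/7022 - 21031/(-26704) = (6/11)/7022 - 21031/(-26704) = (6/11)*(1/7022) - 21031*(-1/26704) = 3/38621 + 21031/26704 = 812318363/1031335184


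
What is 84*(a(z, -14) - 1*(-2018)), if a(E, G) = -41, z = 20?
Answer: 166068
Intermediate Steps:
84*(a(z, -14) - 1*(-2018)) = 84*(-41 - 1*(-2018)) = 84*(-41 + 2018) = 84*1977 = 166068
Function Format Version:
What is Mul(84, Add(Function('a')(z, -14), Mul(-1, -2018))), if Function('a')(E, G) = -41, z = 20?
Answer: 166068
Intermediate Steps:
Mul(84, Add(Function('a')(z, -14), Mul(-1, -2018))) = Mul(84, Add(-41, Mul(-1, -2018))) = Mul(84, Add(-41, 2018)) = Mul(84, 1977) = 166068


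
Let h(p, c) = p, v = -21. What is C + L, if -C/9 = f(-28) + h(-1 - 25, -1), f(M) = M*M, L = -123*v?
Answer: -4239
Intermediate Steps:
L = 2583 (L = -123*(-21) = 2583)
f(M) = M²
C = -6822 (C = -9*((-28)² + (-1 - 25)) = -9*(784 - 26) = -9*758 = -6822)
C + L = -6822 + 2583 = -4239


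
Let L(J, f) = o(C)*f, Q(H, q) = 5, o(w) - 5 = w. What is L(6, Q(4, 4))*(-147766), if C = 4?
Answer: -6649470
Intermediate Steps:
o(w) = 5 + w
L(J, f) = 9*f (L(J, f) = (5 + 4)*f = 9*f)
L(6, Q(4, 4))*(-147766) = (9*5)*(-147766) = 45*(-147766) = -6649470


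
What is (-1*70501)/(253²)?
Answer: -70501/64009 ≈ -1.1014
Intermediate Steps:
(-1*70501)/(253²) = -70501/64009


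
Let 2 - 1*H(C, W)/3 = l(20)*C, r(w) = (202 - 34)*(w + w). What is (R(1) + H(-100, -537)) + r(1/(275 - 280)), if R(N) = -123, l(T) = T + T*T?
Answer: 629079/5 ≈ 1.2582e+5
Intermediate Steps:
l(T) = T + T²
r(w) = 336*w (r(w) = 168*(2*w) = 336*w)
H(C, W) = 6 - 1260*C (H(C, W) = 6 - 3*20*(1 + 20)*C = 6 - 3*20*21*C = 6 - 1260*C)
(R(1) + H(-100, -537)) + r(1/(275 - 280)) = (-123 + (6 - 1260*(-100))) + 336/(275 - 280) = (-123 + (6 + 126000)) + 336/(-5) = (-123 + 126006) + 336*(-⅕) = 125883 - 336/5 = 629079/5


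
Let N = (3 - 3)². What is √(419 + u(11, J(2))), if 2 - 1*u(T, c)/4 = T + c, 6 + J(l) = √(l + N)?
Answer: √(407 - 4*√2) ≈ 20.034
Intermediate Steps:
N = 0 (N = 0² = 0)
J(l) = -6 + √l (J(l) = -6 + √(l + 0) = -6 + √l)
u(T, c) = 8 - 4*T - 4*c (u(T, c) = 8 - 4*(T + c) = 8 + (-4*T - 4*c) = 8 - 4*T - 4*c)
√(419 + u(11, J(2))) = √(419 + (8 - 4*11 - 4*(-6 + √2))) = √(419 + (8 - 44 + (24 - 4*√2))) = √(419 + (-12 - 4*√2)) = √(407 - 4*√2)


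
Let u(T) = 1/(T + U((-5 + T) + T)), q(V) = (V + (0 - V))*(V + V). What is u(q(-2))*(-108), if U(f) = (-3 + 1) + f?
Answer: 108/7 ≈ 15.429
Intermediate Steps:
q(V) = 0 (q(V) = (V - V)*(2*V) = 0*(2*V) = 0)
U(f) = -2 + f
u(T) = 1/(-7 + 3*T) (u(T) = 1/(T + (-2 + ((-5 + T) + T))) = 1/(T + (-2 + (-5 + 2*T))) = 1/(T + (-7 + 2*T)) = 1/(-7 + 3*T))
u(q(-2))*(-108) = -108/(-7 + 3*0) = -108/(-7 + 0) = -108/(-7) = -1/7*(-108) = 108/7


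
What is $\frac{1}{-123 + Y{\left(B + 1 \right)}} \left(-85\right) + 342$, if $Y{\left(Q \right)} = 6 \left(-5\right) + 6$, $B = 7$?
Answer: $\frac{50359}{147} \approx 342.58$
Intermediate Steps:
$Y{\left(Q \right)} = -24$ ($Y{\left(Q \right)} = -30 + 6 = -24$)
$\frac{1}{-123 + Y{\left(B + 1 \right)}} \left(-85\right) + 342 = \frac{1}{-123 - 24} \left(-85\right) + 342 = \frac{1}{-147} \left(-85\right) + 342 = \left(- \frac{1}{147}\right) \left(-85\right) + 342 = \frac{85}{147} + 342 = \frac{50359}{147}$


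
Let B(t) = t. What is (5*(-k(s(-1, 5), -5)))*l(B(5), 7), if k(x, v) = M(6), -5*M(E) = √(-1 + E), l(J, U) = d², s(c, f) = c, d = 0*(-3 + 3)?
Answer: 0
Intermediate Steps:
d = 0 (d = 0*0 = 0)
l(J, U) = 0 (l(J, U) = 0² = 0)
M(E) = -√(-1 + E)/5
k(x, v) = -√5/5 (k(x, v) = -√(-1 + 6)/5 = -√5/5)
(5*(-k(s(-1, 5), -5)))*l(B(5), 7) = (5*(-(-1)*√5/5))*0 = (5*(√5/5))*0 = √5*0 = 0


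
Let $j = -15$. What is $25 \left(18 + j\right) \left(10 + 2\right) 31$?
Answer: $27900$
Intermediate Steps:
$25 \left(18 + j\right) \left(10 + 2\right) 31 = 25 \left(18 - 15\right) \left(10 + 2\right) 31 = 25 \cdot 3 \cdot 12 \cdot 31 = 25 \cdot 36 \cdot 31 = 900 \cdot 31 = 27900$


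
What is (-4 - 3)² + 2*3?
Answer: 55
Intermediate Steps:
(-4 - 3)² + 2*3 = (-7)² + 6 = 49 + 6 = 55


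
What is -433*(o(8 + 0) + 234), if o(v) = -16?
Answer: -94394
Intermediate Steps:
-433*(o(8 + 0) + 234) = -433*(-16 + 234) = -433*218 = -94394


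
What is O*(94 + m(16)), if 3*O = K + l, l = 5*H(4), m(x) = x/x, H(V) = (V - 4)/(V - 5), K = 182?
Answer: 17290/3 ≈ 5763.3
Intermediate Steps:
H(V) = (-4 + V)/(-5 + V)
m(x) = 1
l = 0 (l = 5*((-4 + 4)/(-5 + 4)) = 5*(0/(-1)) = 5*(-1*0) = 5*0 = 0)
O = 182/3 (O = (182 + 0)/3 = (⅓)*182 = 182/3 ≈ 60.667)
O*(94 + m(16)) = 182*(94 + 1)/3 = (182/3)*95 = 17290/3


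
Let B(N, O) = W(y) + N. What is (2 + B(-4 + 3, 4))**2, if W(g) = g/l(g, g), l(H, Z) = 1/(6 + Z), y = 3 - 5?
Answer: 49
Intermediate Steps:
y = -2
W(g) = g*(6 + g) (W(g) = g/(1/(6 + g)) = g*(6 + g))
B(N, O) = -8 + N (B(N, O) = -2*(6 - 2) + N = -2*4 + N = -8 + N)
(2 + B(-4 + 3, 4))**2 = (2 + (-8 + (-4 + 3)))**2 = (2 + (-8 - 1))**2 = (2 - 9)**2 = (-7)**2 = 49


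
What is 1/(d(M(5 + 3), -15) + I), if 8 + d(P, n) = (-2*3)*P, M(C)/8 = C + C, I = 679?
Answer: -1/97 ≈ -0.010309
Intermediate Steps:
M(C) = 16*C (M(C) = 8*(C + C) = 8*(2*C) = 16*C)
d(P, n) = -8 - 6*P (d(P, n) = -8 + (-2*3)*P = -8 - 6*P)
1/(d(M(5 + 3), -15) + I) = 1/((-8 - 96*(5 + 3)) + 679) = 1/((-8 - 96*8) + 679) = 1/((-8 - 6*128) + 679) = 1/((-8 - 768) + 679) = 1/(-776 + 679) = 1/(-97) = -1/97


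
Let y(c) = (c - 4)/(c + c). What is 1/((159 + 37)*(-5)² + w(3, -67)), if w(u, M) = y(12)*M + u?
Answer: 3/14642 ≈ 0.00020489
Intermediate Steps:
y(c) = (-4 + c)/(2*c) (y(c) = (-4 + c)/((2*c)) = (-4 + c)*(1/(2*c)) = (-4 + c)/(2*c))
w(u, M) = u + M/3 (w(u, M) = ((½)*(-4 + 12)/12)*M + u = ((½)*(1/12)*8)*M + u = M/3 + u = u + M/3)
1/((159 + 37)*(-5)² + w(3, -67)) = 1/((159 + 37)*(-5)² + (3 + (⅓)*(-67))) = 1/(196*25 + (3 - 67/3)) = 1/(4900 - 58/3) = 1/(14642/3) = 3/14642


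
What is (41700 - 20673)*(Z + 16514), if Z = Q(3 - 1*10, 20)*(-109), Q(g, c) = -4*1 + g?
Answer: 372451251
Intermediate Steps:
Q(g, c) = -4 + g
Z = 1199 (Z = (-4 + (3 - 1*10))*(-109) = (-4 + (3 - 10))*(-109) = (-4 - 7)*(-109) = -11*(-109) = 1199)
(41700 - 20673)*(Z + 16514) = (41700 - 20673)*(1199 + 16514) = 21027*17713 = 372451251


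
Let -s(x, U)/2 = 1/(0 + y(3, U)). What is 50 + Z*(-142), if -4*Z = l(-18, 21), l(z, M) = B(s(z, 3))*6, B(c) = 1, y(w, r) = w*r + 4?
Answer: 263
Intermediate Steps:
y(w, r) = 4 + r*w (y(w, r) = r*w + 4 = 4 + r*w)
s(x, U) = -2/(4 + 3*U) (s(x, U) = -2/(0 + (4 + U*3)) = -2/(0 + (4 + 3*U)) = -2/(4 + 3*U))
l(z, M) = 6 (l(z, M) = 1*6 = 6)
Z = -3/2 (Z = -¼*6 = -3/2 ≈ -1.5000)
50 + Z*(-142) = 50 - 3/2*(-142) = 50 + 213 = 263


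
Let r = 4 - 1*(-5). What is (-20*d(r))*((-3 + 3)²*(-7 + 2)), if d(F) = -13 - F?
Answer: 0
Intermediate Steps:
r = 9 (r = 4 + 5 = 9)
(-20*d(r))*((-3 + 3)²*(-7 + 2)) = (-20*(-13 - 1*9))*((-3 + 3)²*(-7 + 2)) = (-20*(-13 - 9))*(0²*(-5)) = (-20*(-22))*(0*(-5)) = 440*0 = 0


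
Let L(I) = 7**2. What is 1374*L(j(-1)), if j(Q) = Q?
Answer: 67326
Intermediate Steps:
L(I) = 49
1374*L(j(-1)) = 1374*49 = 67326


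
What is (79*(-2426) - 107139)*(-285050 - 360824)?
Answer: 192982630082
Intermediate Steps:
(79*(-2426) - 107139)*(-285050 - 360824) = (-191654 - 107139)*(-645874) = -298793*(-645874) = 192982630082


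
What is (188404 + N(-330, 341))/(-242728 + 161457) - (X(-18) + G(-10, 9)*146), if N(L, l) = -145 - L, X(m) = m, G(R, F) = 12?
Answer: -141112503/81271 ≈ -1736.3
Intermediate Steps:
(188404 + N(-330, 341))/(-242728 + 161457) - (X(-18) + G(-10, 9)*146) = (188404 + (-145 - 1*(-330)))/(-242728 + 161457) - (-18 + 12*146) = (188404 + (-145 + 330))/(-81271) - (-18 + 1752) = (188404 + 185)*(-1/81271) - 1*1734 = 188589*(-1/81271) - 1734 = -188589/81271 - 1734 = -141112503/81271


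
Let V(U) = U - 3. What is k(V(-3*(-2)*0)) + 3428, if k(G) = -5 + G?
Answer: 3420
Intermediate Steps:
V(U) = -3 + U
k(V(-3*(-2)*0)) + 3428 = (-5 + (-3 - 3*(-2)*0)) + 3428 = (-5 + (-3 + 6*0)) + 3428 = (-5 + (-3 + 0)) + 3428 = (-5 - 3) + 3428 = -8 + 3428 = 3420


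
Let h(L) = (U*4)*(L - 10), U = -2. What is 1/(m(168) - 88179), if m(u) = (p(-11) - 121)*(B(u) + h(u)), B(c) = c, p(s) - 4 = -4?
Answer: 1/44437 ≈ 2.2504e-5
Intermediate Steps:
p(s) = 0 (p(s) = 4 - 4 = 0)
h(L) = 80 - 8*L (h(L) = (-2*4)*(L - 10) = -8*(-10 + L) = 80 - 8*L)
m(u) = -9680 + 847*u (m(u) = (0 - 121)*(u + (80 - 8*u)) = -121*(80 - 7*u) = -9680 + 847*u)
1/(m(168) - 88179) = 1/((-9680 + 847*168) - 88179) = 1/((-9680 + 142296) - 88179) = 1/(132616 - 88179) = 1/44437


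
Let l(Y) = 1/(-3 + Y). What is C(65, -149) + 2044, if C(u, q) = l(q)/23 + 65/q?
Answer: 1064500387/520904 ≈ 2043.6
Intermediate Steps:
C(u, q) = 65/q + 1/(23*(-3 + q)) (C(u, q) = 1/((-3 + q)*23) + 65/q = (1/23)/(-3 + q) + 65/q = 1/(23*(-3 + q)) + 65/q = 65/q + 1/(23*(-3 + q)))
C(65, -149) + 2044 = (1/23)*(-4485 + 1496*(-149))/(-149*(-3 - 149)) + 2044 = (1/23)*(-1/149)*(-4485 - 222904)/(-152) + 2044 = (1/23)*(-1/149)*(-1/152)*(-227389) + 2044 = -227389/520904 + 2044 = 1064500387/520904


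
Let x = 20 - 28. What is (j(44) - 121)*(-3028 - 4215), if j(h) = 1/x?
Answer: 7018467/8 ≈ 8.7731e+5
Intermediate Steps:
x = -8
j(h) = -1/8 (j(h) = 1/(-8) = -1/8)
(j(44) - 121)*(-3028 - 4215) = (-1/8 - 121)*(-3028 - 4215) = -969/8*(-7243) = 7018467/8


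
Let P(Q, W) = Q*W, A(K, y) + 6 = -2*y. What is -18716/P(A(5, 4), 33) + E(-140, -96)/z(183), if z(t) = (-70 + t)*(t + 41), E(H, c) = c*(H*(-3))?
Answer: 1015874/26103 ≈ 38.918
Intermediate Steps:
E(H, c) = -3*H*c (E(H, c) = c*(-3*H) = -3*H*c)
z(t) = (-70 + t)*(41 + t)
A(K, y) = -6 - 2*y
-18716/P(A(5, 4), 33) + E(-140, -96)/z(183) = -18716*1/(33*(-6 - 2*4)) + (-3*(-140)*(-96))/(-2870 + 183² - 29*183) = -18716*1/(33*(-6 - 8)) - 40320/(-2870 + 33489 - 5307) = -18716/((-14*33)) - 40320/25312 = -18716/(-462) - 40320*1/25312 = -18716*(-1/462) - 180/113 = 9358/231 - 180/113 = 1015874/26103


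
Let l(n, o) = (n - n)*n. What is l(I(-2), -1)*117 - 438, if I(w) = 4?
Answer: -438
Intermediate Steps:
l(n, o) = 0 (l(n, o) = 0*n = 0)
l(I(-2), -1)*117 - 438 = 0*117 - 438 = 0 - 438 = -438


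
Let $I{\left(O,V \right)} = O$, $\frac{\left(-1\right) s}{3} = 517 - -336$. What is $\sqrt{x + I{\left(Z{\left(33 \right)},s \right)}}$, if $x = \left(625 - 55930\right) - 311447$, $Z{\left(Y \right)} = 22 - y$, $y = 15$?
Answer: $i \sqrt{366745} \approx 605.59 i$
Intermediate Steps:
$s = -2559$ ($s = - 3 \left(517 - -336\right) = - 3 \left(517 + 336\right) = \left(-3\right) 853 = -2559$)
$Z{\left(Y \right)} = 7$ ($Z{\left(Y \right)} = 22 - 15 = 7$)
$x = -366752$ ($x = \left(625 - 55930\right) - 311447 = -55305 - 311447 = -366752$)
$\sqrt{x + I{\left(Z{\left(33 \right)},s \right)}} = \sqrt{-366752 + 7} = \sqrt{-366745} = i \sqrt{366745}$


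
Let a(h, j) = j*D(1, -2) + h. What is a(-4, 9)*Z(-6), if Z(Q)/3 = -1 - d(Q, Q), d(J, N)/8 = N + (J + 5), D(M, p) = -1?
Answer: -2145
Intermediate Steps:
d(J, N) = 40 + 8*J + 8*N (d(J, N) = 8*(N + (J + 5)) = 8*(N + (5 + J)) = 8*(5 + J + N) = 40 + 8*J + 8*N)
a(h, j) = h - j (a(h, j) = j*(-1) + h = -j + h = h - j)
Z(Q) = -123 - 48*Q (Z(Q) = 3*(-1 - (40 + 8*Q + 8*Q)) = 3*(-1 - (40 + 16*Q)) = 3*(-1 + (-40 - 16*Q)) = 3*(-41 - 16*Q) = -123 - 48*Q)
a(-4, 9)*Z(-6) = (-4 - 1*9)*(-123 - 48*(-6)) = (-4 - 9)*(-123 + 288) = -13*165 = -2145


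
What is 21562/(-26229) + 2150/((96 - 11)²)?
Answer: -3975724/7580181 ≈ -0.52449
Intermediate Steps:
21562/(-26229) + 2150/((96 - 11)²) = 21562*(-1/26229) + 2150/(85²) = -21562/26229 + 2150/7225 = -21562/26229 + 2150*(1/7225) = -21562/26229 + 86/289 = -3975724/7580181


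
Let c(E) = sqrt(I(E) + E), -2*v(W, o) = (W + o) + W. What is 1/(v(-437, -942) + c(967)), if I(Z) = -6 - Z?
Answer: 454/412235 - I*sqrt(6)/824470 ≈ 0.0011013 - 2.971e-6*I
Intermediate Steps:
v(W, o) = -W - o/2 (v(W, o) = -((W + o) + W)/2 = -(o + 2*W)/2 = -W - o/2)
c(E) = I*sqrt(6) (c(E) = sqrt((-6 - E) + E) = sqrt(-6) = I*sqrt(6))
1/(v(-437, -942) + c(967)) = 1/((-1*(-437) - 1/2*(-942)) + I*sqrt(6)) = 1/((437 + 471) + I*sqrt(6)) = 1/(908 + I*sqrt(6))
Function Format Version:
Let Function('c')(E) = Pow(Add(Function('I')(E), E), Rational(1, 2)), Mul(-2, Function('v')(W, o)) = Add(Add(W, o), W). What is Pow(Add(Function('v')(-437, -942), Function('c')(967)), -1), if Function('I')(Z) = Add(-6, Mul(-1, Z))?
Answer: Add(Rational(454, 412235), Mul(Rational(-1, 824470), I, Pow(6, Rational(1, 2)))) ≈ Add(0.0011013, Mul(-2.9710e-6, I))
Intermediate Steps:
Function('v')(W, o) = Add(Mul(-1, W), Mul(Rational(-1, 2), o)) (Function('v')(W, o) = Mul(Rational(-1, 2), Add(Add(W, o), W)) = Mul(Rational(-1, 2), Add(o, Mul(2, W))) = Add(Mul(-1, W), Mul(Rational(-1, 2), o)))
Function('c')(E) = Mul(I, Pow(6, Rational(1, 2))) (Function('c')(E) = Pow(Add(Add(-6, Mul(-1, E)), E), Rational(1, 2)) = Pow(-6, Rational(1, 2)) = Mul(I, Pow(6, Rational(1, 2))))
Pow(Add(Function('v')(-437, -942), Function('c')(967)), -1) = Pow(Add(Add(Mul(-1, -437), Mul(Rational(-1, 2), -942)), Mul(I, Pow(6, Rational(1, 2)))), -1) = Pow(Add(Add(437, 471), Mul(I, Pow(6, Rational(1, 2)))), -1) = Pow(Add(908, Mul(I, Pow(6, Rational(1, 2)))), -1)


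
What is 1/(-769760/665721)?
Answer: -665721/769760 ≈ -0.86484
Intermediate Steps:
1/(-769760/665721) = -665721/769760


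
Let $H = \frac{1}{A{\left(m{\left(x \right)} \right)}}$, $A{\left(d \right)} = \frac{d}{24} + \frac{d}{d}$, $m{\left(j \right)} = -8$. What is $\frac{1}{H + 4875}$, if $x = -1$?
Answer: $\frac{2}{9753} \approx 0.00020507$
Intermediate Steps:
$A{\left(d \right)} = 1 + \frac{d}{24}$ ($A{\left(d \right)} = d \frac{1}{24} + 1 = \frac{d}{24} + 1 = 1 + \frac{d}{24}$)
$H = \frac{3}{2}$ ($H = \frac{1}{1 + \frac{1}{24} \left(-8\right)} = \frac{1}{1 - \frac{1}{3}} = \frac{1}{\frac{2}{3}} = \frac{3}{2} \approx 1.5$)
$\frac{1}{H + 4875} = \frac{1}{\frac{3}{2} + 4875} = \frac{1}{\frac{9753}{2}} = \frac{2}{9753}$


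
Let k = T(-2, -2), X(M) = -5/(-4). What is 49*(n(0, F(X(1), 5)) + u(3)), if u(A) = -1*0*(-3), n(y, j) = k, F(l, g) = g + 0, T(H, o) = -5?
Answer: -245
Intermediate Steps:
X(M) = 5/4 (X(M) = -5*(-1/4) = 5/4)
k = -5
F(l, g) = g
n(y, j) = -5
u(A) = 0 (u(A) = 0*(-3) = 0)
49*(n(0, F(X(1), 5)) + u(3)) = 49*(-5 + 0) = 49*(-5) = -245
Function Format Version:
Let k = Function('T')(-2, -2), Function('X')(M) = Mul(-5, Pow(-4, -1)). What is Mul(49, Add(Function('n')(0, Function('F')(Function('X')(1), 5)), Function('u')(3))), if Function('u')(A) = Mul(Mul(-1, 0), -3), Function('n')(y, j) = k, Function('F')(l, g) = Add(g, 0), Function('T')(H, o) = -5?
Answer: -245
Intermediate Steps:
Function('X')(M) = Rational(5, 4) (Function('X')(M) = Mul(-5, Rational(-1, 4)) = Rational(5, 4))
k = -5
Function('F')(l, g) = g
Function('n')(y, j) = -5
Function('u')(A) = 0 (Function('u')(A) = Mul(0, -3) = 0)
Mul(49, Add(Function('n')(0, Function('F')(Function('X')(1), 5)), Function('u')(3))) = Mul(49, Add(-5, 0)) = Mul(49, -5) = -245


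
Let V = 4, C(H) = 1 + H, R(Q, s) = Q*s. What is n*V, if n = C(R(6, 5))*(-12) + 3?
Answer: -1476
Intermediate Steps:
n = -369 (n = (1 + 6*5)*(-12) + 3 = (1 + 30)*(-12) + 3 = 31*(-12) + 3 = -372 + 3 = -369)
n*V = -369*4 = -1476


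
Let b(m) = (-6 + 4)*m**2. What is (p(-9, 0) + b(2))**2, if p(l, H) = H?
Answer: 64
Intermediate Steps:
b(m) = -2*m**2
(p(-9, 0) + b(2))**2 = (0 - 2*2**2)**2 = (0 - 2*4)**2 = (0 - 8)**2 = (-8)**2 = 64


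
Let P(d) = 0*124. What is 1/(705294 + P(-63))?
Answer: 1/705294 ≈ 1.4178e-6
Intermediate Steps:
P(d) = 0
1/(705294 + P(-63)) = 1/(705294 + 0) = 1/705294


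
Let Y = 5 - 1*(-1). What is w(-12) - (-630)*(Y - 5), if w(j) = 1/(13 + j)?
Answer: 631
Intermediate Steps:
Y = 6 (Y = 5 + 1 = 6)
w(-12) - (-630)*(Y - 5) = 1/(13 - 12) - (-630)*(6 - 5) = 1/1 - (-630) = 1 - 105*(-6) = 1 + 630 = 631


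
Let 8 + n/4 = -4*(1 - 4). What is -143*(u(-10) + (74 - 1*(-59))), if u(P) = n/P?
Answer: -93951/5 ≈ -18790.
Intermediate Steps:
n = 16 (n = -32 + 4*(-4*(1 - 4)) = -32 + 4*(-4*(-3)) = -32 + 4*12 = -32 + 48 = 16)
u(P) = 16/P
-143*(u(-10) + (74 - 1*(-59))) = -143*(16/(-10) + (74 - 1*(-59))) = -143*(16*(-⅒) + (74 + 59)) = -143*(-8/5 + 133) = -143*657/5 = -93951/5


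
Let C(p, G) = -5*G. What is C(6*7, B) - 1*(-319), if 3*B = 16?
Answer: 877/3 ≈ 292.33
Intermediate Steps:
B = 16/3 (B = (⅓)*16 = 16/3 ≈ 5.3333)
C(6*7, B) - 1*(-319) = -5*16/3 - 1*(-319) = -80/3 + 319 = 877/3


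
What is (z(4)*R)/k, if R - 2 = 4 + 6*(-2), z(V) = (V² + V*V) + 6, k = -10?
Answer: 114/5 ≈ 22.800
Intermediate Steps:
z(V) = 6 + 2*V² (z(V) = (V² + V²) + 6 = 2*V² + 6 = 6 + 2*V²)
R = -6 (R = 2 + (4 + 6*(-2)) = 2 + (4 - 12) = 2 - 8 = -6)
(z(4)*R)/k = ((6 + 2*4²)*(-6))/(-10) = ((6 + 2*16)*(-6))*(-⅒) = ((6 + 32)*(-6))*(-⅒) = (38*(-6))*(-⅒) = -228*(-⅒) = 114/5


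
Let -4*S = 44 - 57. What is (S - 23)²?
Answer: 6241/16 ≈ 390.06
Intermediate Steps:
S = 13/4 (S = -(44 - 57)/4 = -¼*(-13) = 13/4 ≈ 3.2500)
(S - 23)² = (13/4 - 23)² = (-79/4)² = 6241/16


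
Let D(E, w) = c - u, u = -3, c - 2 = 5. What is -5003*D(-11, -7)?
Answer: -50030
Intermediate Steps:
c = 7 (c = 2 + 5 = 7)
D(E, w) = 10 (D(E, w) = 7 - 1*(-3) = 7 + 3 = 10)
-5003*D(-11, -7) = -5003*10 = -50030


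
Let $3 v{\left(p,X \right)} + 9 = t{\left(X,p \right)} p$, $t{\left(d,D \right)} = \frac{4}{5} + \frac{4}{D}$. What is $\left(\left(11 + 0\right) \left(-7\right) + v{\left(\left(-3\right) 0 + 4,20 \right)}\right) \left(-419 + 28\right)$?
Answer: $\frac{151708}{5} \approx 30342.0$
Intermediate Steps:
$t{\left(d,D \right)} = \frac{4}{5} + \frac{4}{D}$ ($t{\left(d,D \right)} = 4 \cdot \frac{1}{5} + \frac{4}{D} = \frac{4}{5} + \frac{4}{D}$)
$v{\left(p,X \right)} = -3 + \frac{p \left(\frac{4}{5} + \frac{4}{p}\right)}{3}$ ($v{\left(p,X \right)} = -3 + \frac{\left(\frac{4}{5} + \frac{4}{p}\right) p}{3} = -3 + \frac{p \left(\frac{4}{5} + \frac{4}{p}\right)}{3}$)
$\left(\left(11 + 0\right) \left(-7\right) + v{\left(\left(-3\right) 0 + 4,20 \right)}\right) \left(-419 + 28\right) = \left(\left(11 + 0\right) \left(-7\right) - \left(\frac{5}{3} - \frac{4 \left(\left(-3\right) 0 + 4\right)}{15}\right)\right) \left(-419 + 28\right) = \left(11 \left(-7\right) - \left(\frac{5}{3} - \frac{4 \left(0 + 4\right)}{15}\right)\right) \left(-391\right) = \left(-77 + \left(- \frac{5}{3} + \frac{4}{15} \cdot 4\right)\right) \left(-391\right) = \left(-77 + \left(- \frac{5}{3} + \frac{16}{15}\right)\right) \left(-391\right) = \left(-77 - \frac{3}{5}\right) \left(-391\right) = \left(- \frac{388}{5}\right) \left(-391\right) = \frac{151708}{5}$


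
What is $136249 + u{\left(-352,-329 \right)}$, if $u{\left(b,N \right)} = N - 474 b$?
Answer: $302768$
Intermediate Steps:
$136249 + u{\left(-352,-329 \right)} = 136249 - -166519 = 136249 + \left(-329 + 166848\right) = 136249 + 166519 = 302768$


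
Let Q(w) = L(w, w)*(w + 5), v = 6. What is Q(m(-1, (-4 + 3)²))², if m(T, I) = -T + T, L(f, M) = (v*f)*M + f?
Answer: 0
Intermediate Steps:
L(f, M) = f + 6*M*f (L(f, M) = (6*f)*M + f = 6*M*f + f = f + 6*M*f)
m(T, I) = 0
Q(w) = w*(1 + 6*w)*(5 + w) (Q(w) = (w*(1 + 6*w))*(w + 5) = (w*(1 + 6*w))*(5 + w) = w*(1 + 6*w)*(5 + w))
Q(m(-1, (-4 + 3)²))² = (0*(1 + 6*0)*(5 + 0))² = (0*(1 + 0)*5)² = (0*1*5)² = 0² = 0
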